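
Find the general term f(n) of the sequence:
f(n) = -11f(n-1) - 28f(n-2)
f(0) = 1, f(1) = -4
Characteristic equation: x² + 11x + 28 = 0, which factors as (x - (-4))(x - (-7)) = 0.
Roots r₁ = -4, r₂ = -7 (distinct).
General solution: f(n) = A·(-4)^n + B·(-7)^n.
From f(0) = 1: A + B = 1.
From f(1) = -4: -4A - 7B = -4.
Solving: A = 1, B = 0.
So f(n) = \left(-4\right)^{n}.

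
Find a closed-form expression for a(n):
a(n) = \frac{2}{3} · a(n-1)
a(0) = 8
Pure geometric recurrence with ratio \frac{2}{3}.
By induction a(n) = a(0) · (\frac{2}{3})^n = 8 \left(\frac{2}{3}\right)^{n}.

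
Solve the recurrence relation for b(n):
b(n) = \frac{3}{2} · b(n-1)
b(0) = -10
Pure geometric recurrence with ratio \frac{3}{2}.
By induction b(n) = b(0) · (\frac{3}{2})^n = - 10 \left(\frac{3}{2}\right)^{n}.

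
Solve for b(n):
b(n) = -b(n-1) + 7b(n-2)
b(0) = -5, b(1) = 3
Characteristic equation: x² + x - 7 = 0.
Discriminant Δ = (-1)² + 4·(7) = 29.
Roots r₁,₂ = (-1 ± √29)/2, so r₁ = - \frac{1}{2} + \frac{\sqrt{29}}{2}, r₂ = - \frac{\sqrt{29}}{2} - \frac{1}{2}.
General solution: b(n) = A·r₁^n + B·r₂^n.
From the initial conditions, A + B = -5 and r₁A + r₂B = 3.
Since r₁ - r₂ = √29: A = (3 - (-5)r₂)/√29 = - \frac{5}{2} + \frac{\sqrt{29}}{58}, and B = -5 - A = - \frac{5}{2} - \frac{\sqrt{29}}{58}.
So b(n) = \left(- \frac{5}{2} + \frac{\sqrt{29}}{58}\right)\left(- \frac{1}{2} + \frac{\sqrt{29}}{2}\right)^n + \left(- \frac{5}{2} - \frac{\sqrt{29}}{58}\right)\left(- \frac{\sqrt{29}}{2} - \frac{1}{2}\right)^n.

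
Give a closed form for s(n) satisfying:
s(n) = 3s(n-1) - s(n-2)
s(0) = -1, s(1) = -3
Characteristic equation: x² - 3x + 1 = 0.
Discriminant Δ = (3)² + 4·(-1) = 5.
Roots r₁,₂ = (3 ± √5)/2, so r₁ = \frac{\sqrt{5}}{2} + \frac{3}{2}, r₂ = \frac{3}{2} - \frac{\sqrt{5}}{2}.
General solution: s(n) = A·r₁^n + B·r₂^n.
From the initial conditions, A + B = -1 and r₁A + r₂B = -3.
Since r₁ - r₂ = √5: A = (-3 - (-1)r₂)/√5 = - \frac{3 \sqrt{5}}{10} - \frac{1}{2}, and B = -1 - A = - \frac{1}{2} + \frac{3 \sqrt{5}}{10}.
So s(n) = \left(- \frac{3 \sqrt{5}}{10} - \frac{1}{2}\right)\left(\frac{\sqrt{5}}{2} + \frac{3}{2}\right)^n + \left(- \frac{1}{2} + \frac{3 \sqrt{5}}{10}\right)\left(\frac{3}{2} - \frac{\sqrt{5}}{2}\right)^n.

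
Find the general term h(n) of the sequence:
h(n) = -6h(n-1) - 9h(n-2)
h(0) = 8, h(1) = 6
Characteristic equation: x² + 6x + 9 = 0, which is (x - (-3))².
Repeated root r = -3.
General solution: h(n) = (A + Bn)·(-3)^n.
From h(0) = 8: A = 8.
From h(1) = 6: (A + B)·(-3) = 6 ⇒ B = -10.
So h(n) = \left(8 - 10 n\right) \cdot (-3)^n.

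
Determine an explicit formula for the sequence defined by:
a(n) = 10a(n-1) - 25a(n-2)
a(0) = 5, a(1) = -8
Characteristic equation: x² - 10x + 25 = 0, which is (x - (5))².
Repeated root r = 5.
General solution: a(n) = (A + Bn)·(5)^n.
From a(0) = 5: A = 5.
From a(1) = -8: (A + B)·(5) = -8 ⇒ B = - \frac{33}{5}.
So a(n) = \left(5 - \frac{33 n}{5}\right) \cdot (5)^n.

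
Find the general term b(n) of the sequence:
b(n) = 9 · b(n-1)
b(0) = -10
Pure geometric recurrence with ratio 9.
By induction b(n) = b(0) · (9)^n = - 10 \cdot 9^{n}.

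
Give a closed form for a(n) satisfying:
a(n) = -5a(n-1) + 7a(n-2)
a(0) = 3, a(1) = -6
Characteristic equation: x² + 5x - 7 = 0.
Discriminant Δ = (-5)² + 4·(7) = 53.
Roots r₁,₂ = (-5 ± √53)/2, so r₁ = - \frac{5}{2} + \frac{\sqrt{53}}{2}, r₂ = - \frac{\sqrt{53}}{2} - \frac{5}{2}.
General solution: a(n) = A·r₁^n + B·r₂^n.
From the initial conditions, A + B = 3 and r₁A + r₂B = -6.
Since r₁ - r₂ = √53: A = (-6 - (3)r₂)/√53 = \frac{3 \sqrt{53}}{106} + \frac{3}{2}, and B = 3 - A = \frac{3}{2} - \frac{3 \sqrt{53}}{106}.
So a(n) = \left(\frac{3 \sqrt{53}}{106} + \frac{3}{2}\right)\left(- \frac{5}{2} + \frac{\sqrt{53}}{2}\right)^n + \left(\frac{3}{2} - \frac{3 \sqrt{53}}{106}\right)\left(- \frac{\sqrt{53}}{2} - \frac{5}{2}\right)^n.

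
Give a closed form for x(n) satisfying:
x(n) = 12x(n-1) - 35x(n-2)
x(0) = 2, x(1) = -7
Characteristic equation: x² - 12x + 35 = 0, which factors as (x - (5))(x - (7)) = 0.
Roots r₁ = 5, r₂ = 7 (distinct).
General solution: x(n) = A·(5)^n + B·(7)^n.
From x(0) = 2: A + B = 2.
From x(1) = -7: 5A + 7B = -7.
Solving: A = \frac{21}{2}, B = - \frac{17}{2}.
So x(n) = \frac{21 \cdot 5^{n}}{2} - \frac{17 \cdot 7^{n}}{2}.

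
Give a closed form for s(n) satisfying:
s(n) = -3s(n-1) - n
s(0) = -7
First-order linear with linear forcing.
Homogeneous solution: s_h(n) = A·(-3)^n.
Try particular s_p(n) = pn + q. Substituting:
  pn + q = -3(p(n-1) + q) - n.
Matching the n-coefficient: p = -3p - 1 ⇒ p = - \frac{1}{4}.
Matching constants: q = 3p - 3q ⇒ q = - \frac{3}{16}.
General: s(n) = A·(-3)^n - \frac{n}{4} - \frac{3}{16}.
Apply s(0) = -7: A - \frac{3}{16} = -7 ⇒ A = - \frac{109}{16}.
So s(n) = - \frac{109 \left(-3\right)^{n}}{16} - \frac{n}{4} - \frac{3}{16}.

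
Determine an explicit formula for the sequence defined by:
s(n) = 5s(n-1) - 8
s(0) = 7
First-order linear non-homogeneous.
Homogeneous solution: s_h(n) = A·(5)^n.
Try constant particular solution s_p = K: K = 5K - 8 ⇒ K = 2.
General: s(n) = A·(5)^n + 2.
Apply s(0) = 7: A + 2 = 7 ⇒ A = 5.
So s(n) = 5 \cdot 5^{n} + 2.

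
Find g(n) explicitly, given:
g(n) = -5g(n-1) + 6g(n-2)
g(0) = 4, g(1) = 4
Characteristic equation: x² + 5x - 6 = 0, which factors as (x - (-6))(x - (1)) = 0.
Roots r₁ = -6, r₂ = 1 (distinct).
General solution: g(n) = A·(-6)^n + B·(1)^n.
From g(0) = 4: A + B = 4.
From g(1) = 4: -6A + B = 4.
Solving: A = 0, B = 4.
So g(n) = 4.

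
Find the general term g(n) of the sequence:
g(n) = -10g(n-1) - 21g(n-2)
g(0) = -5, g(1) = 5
Characteristic equation: x² + 10x + 21 = 0, which factors as (x - (-7))(x - (-3)) = 0.
Roots r₁ = -7, r₂ = -3 (distinct).
General solution: g(n) = A·(-7)^n + B·(-3)^n.
From g(0) = -5: A + B = -5.
From g(1) = 5: -7A - 3B = 5.
Solving: A = \frac{5}{2}, B = - \frac{15}{2}.
So g(n) = - \frac{15 \left(-3\right)^{n}}{2} + \frac{5 \left(-7\right)^{n}}{2}.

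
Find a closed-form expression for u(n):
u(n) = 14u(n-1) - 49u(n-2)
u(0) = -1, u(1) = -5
Characteristic equation: x² - 14x + 49 = 0, which is (x - (7))².
Repeated root r = 7.
General solution: u(n) = (A + Bn)·(7)^n.
From u(0) = -1: A = -1.
From u(1) = -5: (A + B)·(7) = -5 ⇒ B = \frac{2}{7}.
So u(n) = \left(\frac{2 n}{7} - 1\right) \cdot (7)^n.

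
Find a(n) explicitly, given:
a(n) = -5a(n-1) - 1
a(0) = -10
First-order linear non-homogeneous.
Homogeneous solution: a_h(n) = A·(-5)^n.
Try constant particular solution a_p = K: K = -5K - 1 ⇒ K = - \frac{1}{6}.
General: a(n) = A·(-5)^n - \frac{1}{6}.
Apply a(0) = -10: A - \frac{1}{6} = -10 ⇒ A = - \frac{59}{6}.
So a(n) = - \frac{59 \left(-5\right)^{n}}{6} - \frac{1}{6}.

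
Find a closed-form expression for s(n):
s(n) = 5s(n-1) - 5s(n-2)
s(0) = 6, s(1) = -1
Characteristic equation: x² - 5x + 5 = 0.
Discriminant Δ = (5)² + 4·(-5) = 5.
Roots r₁,₂ = (5 ± √5)/2, so r₁ = \frac{\sqrt{5}}{2} + \frac{5}{2}, r₂ = \frac{5}{2} - \frac{\sqrt{5}}{2}.
General solution: s(n) = A·r₁^n + B·r₂^n.
From the initial conditions, A + B = 6 and r₁A + r₂B = -1.
Since r₁ - r₂ = √5: A = (-1 - (6)r₂)/√5 = 3 - \frac{16 \sqrt{5}}{5}, and B = 6 - A = 3 + \frac{16 \sqrt{5}}{5}.
So s(n) = \left(3 - \frac{16 \sqrt{5}}{5}\right)\left(\frac{\sqrt{5}}{2} + \frac{5}{2}\right)^n + \left(3 + \frac{16 \sqrt{5}}{5}\right)\left(\frac{5}{2} - \frac{\sqrt{5}}{2}\right)^n.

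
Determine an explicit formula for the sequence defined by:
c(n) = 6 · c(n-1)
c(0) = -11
Pure geometric recurrence with ratio 6.
By induction c(n) = c(0) · (6)^n = - 11 \cdot 6^{n}.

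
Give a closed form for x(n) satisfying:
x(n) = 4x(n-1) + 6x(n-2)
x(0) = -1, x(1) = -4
Characteristic equation: x² - 4x - 6 = 0.
Discriminant Δ = (4)² + 4·(6) = 40.
Roots r₁,₂ = (4 ± √40)/2, so r₁ = 2 + \sqrt{10}, r₂ = 2 - \sqrt{10}.
General solution: x(n) = A·r₁^n + B·r₂^n.
From the initial conditions, A + B = -1 and r₁A + r₂B = -4.
Since r₁ - r₂ = √40: A = (-4 - (-1)r₂)/√40 = - \frac{1}{2} - \frac{\sqrt{10}}{10}, and B = -1 - A = - \frac{1}{2} + \frac{\sqrt{10}}{10}.
So x(n) = \left(- \frac{1}{2} - \frac{\sqrt{10}}{10}\right)\left(2 + \sqrt{10}\right)^n + \left(- \frac{1}{2} + \frac{\sqrt{10}}{10}\right)\left(2 - \sqrt{10}\right)^n.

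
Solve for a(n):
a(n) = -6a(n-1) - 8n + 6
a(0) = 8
First-order linear with linear forcing.
Homogeneous solution: a_h(n) = A·(-6)^n.
Try particular a_p(n) = pn + q. Substituting:
  pn + q = -6(p(n-1) + q) - 8n + 6.
Matching the n-coefficient: p = -6p - 8 ⇒ p = - \frac{8}{7}.
Matching constants: q = 6p - 6q + 6 ⇒ q = - \frac{6}{49}.
General: a(n) = A·(-6)^n - \frac{8 n}{7} - \frac{6}{49}.
Apply a(0) = 8: A - \frac{6}{49} = 8 ⇒ A = \frac{398}{49}.
So a(n) = \frac{398 \left(-6\right)^{n}}{49} - \frac{8 n}{7} - \frac{6}{49}.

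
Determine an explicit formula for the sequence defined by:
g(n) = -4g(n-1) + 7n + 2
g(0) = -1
First-order linear with linear forcing.
Homogeneous solution: g_h(n) = A·(-4)^n.
Try particular g_p(n) = pn + q. Substituting:
  pn + q = -4(p(n-1) + q) + 7n + 2.
Matching the n-coefficient: p = -4p + 7 ⇒ p = \frac{7}{5}.
Matching constants: q = 4p - 4q + 2 ⇒ q = \frac{38}{25}.
General: g(n) = A·(-4)^n + \frac{7 n}{5} + \frac{38}{25}.
Apply g(0) = -1: A + \frac{38}{25} = -1 ⇒ A = - \frac{63}{25}.
So g(n) = - \frac{63 \left(-4\right)^{n}}{25} + \frac{7 n}{5} + \frac{38}{25}.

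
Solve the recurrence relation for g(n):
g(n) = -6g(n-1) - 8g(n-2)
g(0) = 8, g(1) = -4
Characteristic equation: x² + 6x + 8 = 0, which factors as (x - (-4))(x - (-2)) = 0.
Roots r₁ = -4, r₂ = -2 (distinct).
General solution: g(n) = A·(-4)^n + B·(-2)^n.
From g(0) = 8: A + B = 8.
From g(1) = -4: -4A - 2B = -4.
Solving: A = -6, B = 14.
So g(n) = 14 \left(-2\right)^{n} - 6 \left(-4\right)^{n}.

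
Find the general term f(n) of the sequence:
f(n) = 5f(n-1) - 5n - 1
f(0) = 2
First-order linear with linear forcing.
Homogeneous solution: f_h(n) = A·(5)^n.
Try particular f_p(n) = pn + q. Substituting:
  pn + q = 5(p(n-1) + q) - 5n - 1.
Matching the n-coefficient: p = 5p - 5 ⇒ p = \frac{5}{4}.
Matching constants: q = -5p + 5q - 1 ⇒ q = \frac{29}{16}.
General: f(n) = A·(5)^n + \frac{5 n}{4} + \frac{29}{16}.
Apply f(0) = 2: A + \frac{29}{16} = 2 ⇒ A = \frac{3}{16}.
So f(n) = \frac{3 \cdot 5^{n}}{16} + \frac{5 n}{4} + \frac{29}{16}.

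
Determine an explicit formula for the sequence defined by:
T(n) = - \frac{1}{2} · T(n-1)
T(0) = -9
Pure geometric recurrence with ratio - \frac{1}{2}.
By induction T(n) = T(0) · (- \frac{1}{2})^n = - 9 \left(- \frac{1}{2}\right)^{n}.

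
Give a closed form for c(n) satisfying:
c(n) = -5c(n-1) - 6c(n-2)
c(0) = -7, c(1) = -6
Characteristic equation: x² + 5x + 6 = 0, which factors as (x - (-3))(x - (-2)) = 0.
Roots r₁ = -3, r₂ = -2 (distinct).
General solution: c(n) = A·(-3)^n + B·(-2)^n.
From c(0) = -7: A + B = -7.
From c(1) = -6: -3A - 2B = -6.
Solving: A = 20, B = -27.
So c(n) = - 27 \left(-2\right)^{n} + 20 \left(-3\right)^{n}.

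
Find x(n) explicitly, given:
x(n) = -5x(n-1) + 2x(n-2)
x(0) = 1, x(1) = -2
Characteristic equation: x² + 5x - 2 = 0.
Discriminant Δ = (-5)² + 4·(2) = 33.
Roots r₁,₂ = (-5 ± √33)/2, so r₁ = - \frac{5}{2} + \frac{\sqrt{33}}{2}, r₂ = - \frac{\sqrt{33}}{2} - \frac{5}{2}.
General solution: x(n) = A·r₁^n + B·r₂^n.
From the initial conditions, A + B = 1 and r₁A + r₂B = -2.
Since r₁ - r₂ = √33: A = (-2 - (1)r₂)/√33 = \frac{\sqrt{33}}{66} + \frac{1}{2}, and B = 1 - A = \frac{1}{2} - \frac{\sqrt{33}}{66}.
So x(n) = \left(\frac{\sqrt{33}}{66} + \frac{1}{2}\right)\left(- \frac{5}{2} + \frac{\sqrt{33}}{2}\right)^n + \left(\frac{1}{2} - \frac{\sqrt{33}}{66}\right)\left(- \frac{\sqrt{33}}{2} - \frac{5}{2}\right)^n.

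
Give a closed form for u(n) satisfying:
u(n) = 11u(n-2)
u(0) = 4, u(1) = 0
Characteristic equation: x² - 11 = 0.
Discriminant Δ = (0)² + 4·(11) = 44.
Roots r₁,₂ = (0 ± √44)/2, so r₁ = \sqrt{11}, r₂ = - \sqrt{11}.
General solution: u(n) = A·r₁^n + B·r₂^n.
From the initial conditions, A + B = 4 and r₁A + r₂B = 0.
Since r₁ - r₂ = √44: A = (0 - (4)r₂)/√44 = 2, and B = 4 - A = 2.
So u(n) = \left(2\right)\left(\sqrt{11}\right)^n + \left(2\right)\left(- \sqrt{11}\right)^n.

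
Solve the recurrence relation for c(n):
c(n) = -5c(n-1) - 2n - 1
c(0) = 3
First-order linear with linear forcing.
Homogeneous solution: c_h(n) = A·(-5)^n.
Try particular c_p(n) = pn + q. Substituting:
  pn + q = -5(p(n-1) + q) - 2n - 1.
Matching the n-coefficient: p = -5p - 2 ⇒ p = - \frac{1}{3}.
Matching constants: q = 5p - 5q - 1 ⇒ q = - \frac{4}{9}.
General: c(n) = A·(-5)^n - \frac{n}{3} - \frac{4}{9}.
Apply c(0) = 3: A - \frac{4}{9} = 3 ⇒ A = \frac{31}{9}.
So c(n) = \frac{31 \left(-5\right)^{n}}{9} - \frac{n}{3} - \frac{4}{9}.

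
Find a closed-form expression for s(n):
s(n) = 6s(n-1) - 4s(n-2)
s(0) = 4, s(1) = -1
Characteristic equation: x² - 6x + 4 = 0.
Discriminant Δ = (6)² + 4·(-4) = 20.
Roots r₁,₂ = (6 ± √20)/2, so r₁ = \sqrt{5} + 3, r₂ = 3 - \sqrt{5}.
General solution: s(n) = A·r₁^n + B·r₂^n.
From the initial conditions, A + B = 4 and r₁A + r₂B = -1.
Since r₁ - r₂ = √20: A = (-1 - (4)r₂)/√20 = 2 - \frac{13 \sqrt{5}}{10}, and B = 4 - A = 2 + \frac{13 \sqrt{5}}{10}.
So s(n) = \left(2 - \frac{13 \sqrt{5}}{10}\right)\left(\sqrt{5} + 3\right)^n + \left(2 + \frac{13 \sqrt{5}}{10}\right)\left(3 - \sqrt{5}\right)^n.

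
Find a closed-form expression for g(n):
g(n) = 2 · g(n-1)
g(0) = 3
Pure geometric recurrence with ratio 2.
By induction g(n) = g(0) · (2)^n = 3 \cdot 2^{n}.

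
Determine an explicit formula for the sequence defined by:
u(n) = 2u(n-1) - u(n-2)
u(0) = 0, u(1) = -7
Characteristic equation: x² - 2x + 1 = 0, which is (x - (1))².
Repeated root r = 1.
General solution: u(n) = (A + Bn)·(1)^n.
From u(0) = 0: A = 0.
From u(1) = -7: (A + B)·(1) = -7 ⇒ B = -7.
So u(n) = \left(- 7 n\right) \cdot (1)^n.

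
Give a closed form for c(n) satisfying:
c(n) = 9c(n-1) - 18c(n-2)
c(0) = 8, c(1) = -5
Characteristic equation: x² - 9x + 18 = 0, which factors as (x - (3))(x - (6)) = 0.
Roots r₁ = 3, r₂ = 6 (distinct).
General solution: c(n) = A·(3)^n + B·(6)^n.
From c(0) = 8: A + B = 8.
From c(1) = -5: 3A + 6B = -5.
Solving: A = \frac{53}{3}, B = - \frac{29}{3}.
So c(n) = \frac{53 \cdot 3^{n}}{3} - \frac{29 \cdot 6^{n}}{3}.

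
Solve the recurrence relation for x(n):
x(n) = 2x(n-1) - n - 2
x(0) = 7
First-order linear with linear forcing.
Homogeneous solution: x_h(n) = A·(2)^n.
Try particular x_p(n) = pn + q. Substituting:
  pn + q = 2(p(n-1) + q) - n - 2.
Matching the n-coefficient: p = 2p - 1 ⇒ p = 1.
Matching constants: q = -2p + 2q - 2 ⇒ q = 4.
General: x(n) = A·(2)^n + n + 4.
Apply x(0) = 7: A + 4 = 7 ⇒ A = 3.
So x(n) = 3 \cdot 2^{n} + n + 4.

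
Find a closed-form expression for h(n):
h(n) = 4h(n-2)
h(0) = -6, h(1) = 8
Characteristic equation: x² - 4 = 0, which factors as (x - (2))(x - (-2)) = 0.
Roots r₁ = 2, r₂ = -2 (distinct).
General solution: h(n) = A·(2)^n + B·(-2)^n.
From h(0) = -6: A + B = -6.
From h(1) = 8: 2A - 2B = 8.
Solving: A = -1, B = -5.
So h(n) = - 5 \left(-2\right)^{n} - 2^{n}.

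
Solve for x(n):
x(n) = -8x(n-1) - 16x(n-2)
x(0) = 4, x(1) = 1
Characteristic equation: x² + 8x + 16 = 0, which is (x - (-4))².
Repeated root r = -4.
General solution: x(n) = (A + Bn)·(-4)^n.
From x(0) = 4: A = 4.
From x(1) = 1: (A + B)·(-4) = 1 ⇒ B = - \frac{17}{4}.
So x(n) = \left(4 - \frac{17 n}{4}\right) \cdot (-4)^n.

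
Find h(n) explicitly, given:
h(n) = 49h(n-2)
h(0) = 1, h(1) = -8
Characteristic equation: x² - 49 = 0, which factors as (x - (7))(x - (-7)) = 0.
Roots r₁ = 7, r₂ = -7 (distinct).
General solution: h(n) = A·(7)^n + B·(-7)^n.
From h(0) = 1: A + B = 1.
From h(1) = -8: 7A - 7B = -8.
Solving: A = - \frac{1}{14}, B = \frac{15}{14}.
So h(n) = \frac{15 \left(-7\right)^{n}}{14} - \frac{7^{n}}{14}.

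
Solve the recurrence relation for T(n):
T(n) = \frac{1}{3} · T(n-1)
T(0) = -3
Pure geometric recurrence with ratio \frac{1}{3}.
By induction T(n) = T(0) · (\frac{1}{3})^n = - 3 \cdot 3^{- n}.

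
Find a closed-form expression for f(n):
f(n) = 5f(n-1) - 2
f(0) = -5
First-order linear non-homogeneous.
Homogeneous solution: f_h(n) = A·(5)^n.
Try constant particular solution f_p = K: K = 5K - 2 ⇒ K = \frac{1}{2}.
General: f(n) = A·(5)^n + \frac{1}{2}.
Apply f(0) = -5: A + \frac{1}{2} = -5 ⇒ A = - \frac{11}{2}.
So f(n) = \frac{1}{2} - \frac{11 \cdot 5^{n}}{2}.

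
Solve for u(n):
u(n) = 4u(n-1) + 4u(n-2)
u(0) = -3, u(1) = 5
Characteristic equation: x² - 4x - 4 = 0.
Discriminant Δ = (4)² + 4·(4) = 32.
Roots r₁,₂ = (4 ± √32)/2, so r₁ = 2 + 2 \sqrt{2}, r₂ = 2 - 2 \sqrt{2}.
General solution: u(n) = A·r₁^n + B·r₂^n.
From the initial conditions, A + B = -3 and r₁A + r₂B = 5.
Since r₁ - r₂ = √32: A = (5 - (-3)r₂)/√32 = - \frac{3}{2} + \frac{11 \sqrt{2}}{8}, and B = -3 - A = - \frac{11 \sqrt{2}}{8} - \frac{3}{2}.
So u(n) = \left(- \frac{3}{2} + \frac{11 \sqrt{2}}{8}\right)\left(2 + 2 \sqrt{2}\right)^n + \left(- \frac{11 \sqrt{2}}{8} - \frac{3}{2}\right)\left(2 - 2 \sqrt{2}\right)^n.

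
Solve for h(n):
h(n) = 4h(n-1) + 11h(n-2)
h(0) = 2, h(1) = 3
Characteristic equation: x² - 4x - 11 = 0.
Discriminant Δ = (4)² + 4·(11) = 60.
Roots r₁,₂ = (4 ± √60)/2, so r₁ = 2 + \sqrt{15}, r₂ = 2 - \sqrt{15}.
General solution: h(n) = A·r₁^n + B·r₂^n.
From the initial conditions, A + B = 2 and r₁A + r₂B = 3.
Since r₁ - r₂ = √60: A = (3 - (2)r₂)/√60 = 1 - \frac{\sqrt{15}}{30}, and B = 2 - A = \frac{\sqrt{15}}{30} + 1.
So h(n) = \left(1 - \frac{\sqrt{15}}{30}\right)\left(2 + \sqrt{15}\right)^n + \left(\frac{\sqrt{15}}{30} + 1\right)\left(2 - \sqrt{15}\right)^n.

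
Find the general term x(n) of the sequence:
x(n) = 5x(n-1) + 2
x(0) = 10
First-order linear non-homogeneous.
Homogeneous solution: x_h(n) = A·(5)^n.
Try constant particular solution x_p = K: K = 5K + 2 ⇒ K = - \frac{1}{2}.
General: x(n) = A·(5)^n - \frac{1}{2}.
Apply x(0) = 10: A - \frac{1}{2} = 10 ⇒ A = \frac{21}{2}.
So x(n) = \frac{21 \cdot 5^{n}}{2} - \frac{1}{2}.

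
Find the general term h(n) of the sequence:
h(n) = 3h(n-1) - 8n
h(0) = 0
First-order linear with linear forcing.
Homogeneous solution: h_h(n) = A·(3)^n.
Try particular h_p(n) = pn + q. Substituting:
  pn + q = 3(p(n-1) + q) - 8n.
Matching the n-coefficient: p = 3p - 8 ⇒ p = 4.
Matching constants: q = -3p + 3q ⇒ q = 6.
General: h(n) = A·(3)^n + 4 n + 6.
Apply h(0) = 0: A + 6 = 0 ⇒ A = -6.
So h(n) = - 6 \cdot 3^{n} + 4 n + 6.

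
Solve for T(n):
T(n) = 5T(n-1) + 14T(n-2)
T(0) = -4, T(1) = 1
Characteristic equation: x² - 5x - 14 = 0, which factors as (x - (7))(x - (-2)) = 0.
Roots r₁ = 7, r₂ = -2 (distinct).
General solution: T(n) = A·(7)^n + B·(-2)^n.
From T(0) = -4: A + B = -4.
From T(1) = 1: 7A - 2B = 1.
Solving: A = - \frac{7}{9}, B = - \frac{29}{9}.
So T(n) = - \frac{29 \left(-2\right)^{n}}{9} - \frac{7 \cdot 7^{n}}{9}.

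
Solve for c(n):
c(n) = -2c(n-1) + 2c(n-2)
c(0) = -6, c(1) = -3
Characteristic equation: x² + 2x - 2 = 0.
Discriminant Δ = (-2)² + 4·(2) = 12.
Roots r₁,₂ = (-2 ± √12)/2, so r₁ = -1 + \sqrt{3}, r₂ = - \sqrt{3} - 1.
General solution: c(n) = A·r₁^n + B·r₂^n.
From the initial conditions, A + B = -6 and r₁A + r₂B = -3.
Since r₁ - r₂ = √12: A = (-3 - (-6)r₂)/√12 = -3 - \frac{3 \sqrt{3}}{2}, and B = -6 - A = -3 + \frac{3 \sqrt{3}}{2}.
So c(n) = \left(-3 - \frac{3 \sqrt{3}}{2}\right)\left(-1 + \sqrt{3}\right)^n + \left(-3 + \frac{3 \sqrt{3}}{2}\right)\left(- \sqrt{3} - 1\right)^n.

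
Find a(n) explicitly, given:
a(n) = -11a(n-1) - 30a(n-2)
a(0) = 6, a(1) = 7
Characteristic equation: x² + 11x + 30 = 0, which factors as (x - (-5))(x - (-6)) = 0.
Roots r₁ = -5, r₂ = -6 (distinct).
General solution: a(n) = A·(-5)^n + B·(-6)^n.
From a(0) = 6: A + B = 6.
From a(1) = 7: -5A - 6B = 7.
Solving: A = 43, B = -37.
So a(n) = 43 \left(-5\right)^{n} - 37 \left(-6\right)^{n}.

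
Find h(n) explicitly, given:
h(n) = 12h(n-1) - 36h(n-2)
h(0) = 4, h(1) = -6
Characteristic equation: x² - 12x + 36 = 0, which is (x - (6))².
Repeated root r = 6.
General solution: h(n) = (A + Bn)·(6)^n.
From h(0) = 4: A = 4.
From h(1) = -6: (A + B)·(6) = -6 ⇒ B = -5.
So h(n) = \left(4 - 5 n\right) \cdot (6)^n.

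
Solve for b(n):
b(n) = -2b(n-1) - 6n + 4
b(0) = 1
First-order linear with linear forcing.
Homogeneous solution: b_h(n) = A·(-2)^n.
Try particular b_p(n) = pn + q. Substituting:
  pn + q = -2(p(n-1) + q) - 6n + 4.
Matching the n-coefficient: p = -2p - 6 ⇒ p = -2.
Matching constants: q = 2p - 2q + 4 ⇒ q = 0.
General: b(n) = A·(-2)^n - 2 n + 0.
Apply b(0) = 1: A + 0 = 1 ⇒ A = 1.
So b(n) = \left(-2\right)^{n} - 2 n.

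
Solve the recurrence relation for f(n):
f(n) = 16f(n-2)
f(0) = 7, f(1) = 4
Characteristic equation: x² - 16 = 0, which factors as (x - (-4))(x - (4)) = 0.
Roots r₁ = -4, r₂ = 4 (distinct).
General solution: f(n) = A·(-4)^n + B·(4)^n.
From f(0) = 7: A + B = 7.
From f(1) = 4: -4A + 4B = 4.
Solving: A = 3, B = 4.
So f(n) = 3 \left(-4\right)^{n} + 4 \cdot 4^{n}.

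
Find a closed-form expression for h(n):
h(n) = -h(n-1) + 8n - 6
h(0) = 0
First-order linear with linear forcing.
Homogeneous solution: h_h(n) = A·(-1)^n.
Try particular h_p(n) = pn + q. Substituting:
  pn + q = -(p(n-1) + q) + 8n - 6.
Matching the n-coefficient: p = -p + 8 ⇒ p = 4.
Matching constants: q = p - q - 6 ⇒ q = -1.
General: h(n) = A·(-1)^n + 4 n - 1.
Apply h(0) = 0: A - 1 = 0 ⇒ A = 1.
So h(n) = \left(-1\right)^{n} + 4 n - 1.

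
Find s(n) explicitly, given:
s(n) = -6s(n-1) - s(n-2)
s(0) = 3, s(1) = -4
Characteristic equation: x² + 6x + 1 = 0.
Discriminant Δ = (-6)² + 4·(-1) = 32.
Roots r₁,₂ = (-6 ± √32)/2, so r₁ = -3 + 2 \sqrt{2}, r₂ = -3 - 2 \sqrt{2}.
General solution: s(n) = A·r₁^n + B·r₂^n.
From the initial conditions, A + B = 3 and r₁A + r₂B = -4.
Since r₁ - r₂ = √32: A = (-4 - (3)r₂)/√32 = \frac{5 \sqrt{2}}{8} + \frac{3}{2}, and B = 3 - A = \frac{3}{2} - \frac{5 \sqrt{2}}{8}.
So s(n) = \left(\frac{5 \sqrt{2}}{8} + \frac{3}{2}\right)\left(-3 + 2 \sqrt{2}\right)^n + \left(\frac{3}{2} - \frac{5 \sqrt{2}}{8}\right)\left(-3 - 2 \sqrt{2}\right)^n.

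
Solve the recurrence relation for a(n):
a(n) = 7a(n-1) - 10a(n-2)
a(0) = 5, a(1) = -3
Characteristic equation: x² - 7x + 10 = 0, which factors as (x - (5))(x - (2)) = 0.
Roots r₁ = 5, r₂ = 2 (distinct).
General solution: a(n) = A·(5)^n + B·(2)^n.
From a(0) = 5: A + B = 5.
From a(1) = -3: 5A + 2B = -3.
Solving: A = - \frac{13}{3}, B = \frac{28}{3}.
So a(n) = \frac{28 \cdot 2^{n}}{3} - \frac{13 \cdot 5^{n}}{3}.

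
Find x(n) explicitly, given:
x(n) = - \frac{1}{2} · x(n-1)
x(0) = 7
Pure geometric recurrence with ratio - \frac{1}{2}.
By induction x(n) = x(0) · (- \frac{1}{2})^n = 7 \left(- \frac{1}{2}\right)^{n}.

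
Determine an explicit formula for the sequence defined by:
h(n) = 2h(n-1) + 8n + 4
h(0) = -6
First-order linear with linear forcing.
Homogeneous solution: h_h(n) = A·(2)^n.
Try particular h_p(n) = pn + q. Substituting:
  pn + q = 2(p(n-1) + q) + 8n + 4.
Matching the n-coefficient: p = 2p + 8 ⇒ p = -8.
Matching constants: q = -2p + 2q + 4 ⇒ q = -20.
General: h(n) = A·(2)^n - 8 n - 20.
Apply h(0) = -6: A - 20 = -6 ⇒ A = 14.
So h(n) = 14 \cdot 2^{n} - 8 n - 20.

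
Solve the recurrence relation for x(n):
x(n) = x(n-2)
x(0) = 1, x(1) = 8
Characteristic equation: x² - 1 = 0, which factors as (x - (-1))(x - (1)) = 0.
Roots r₁ = -1, r₂ = 1 (distinct).
General solution: x(n) = A·(-1)^n + B·(1)^n.
From x(0) = 1: A + B = 1.
From x(1) = 8: -A + B = 8.
Solving: A = - \frac{7}{2}, B = \frac{9}{2}.
So x(n) = \frac{9}{2} - \frac{7 \left(-1\right)^{n}}{2}.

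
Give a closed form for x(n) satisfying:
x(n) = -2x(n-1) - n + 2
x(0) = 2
First-order linear with linear forcing.
Homogeneous solution: x_h(n) = A·(-2)^n.
Try particular x_p(n) = pn + q. Substituting:
  pn + q = -2(p(n-1) + q) - n + 2.
Matching the n-coefficient: p = -2p - 1 ⇒ p = - \frac{1}{3}.
Matching constants: q = 2p - 2q + 2 ⇒ q = \frac{4}{9}.
General: x(n) = A·(-2)^n - \frac{n}{3} + \frac{4}{9}.
Apply x(0) = 2: A + \frac{4}{9} = 2 ⇒ A = \frac{14}{9}.
So x(n) = \frac{14 \left(-2\right)^{n}}{9} - \frac{n}{3} + \frac{4}{9}.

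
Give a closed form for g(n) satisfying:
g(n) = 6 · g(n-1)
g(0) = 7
Pure geometric recurrence with ratio 6.
By induction g(n) = g(0) · (6)^n = 7 \cdot 6^{n}.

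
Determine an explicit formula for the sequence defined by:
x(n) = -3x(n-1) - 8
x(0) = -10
First-order linear non-homogeneous.
Homogeneous solution: x_h(n) = A·(-3)^n.
Try constant particular solution x_p = K: K = -3K - 8 ⇒ K = -2.
General: x(n) = A·(-3)^n - 2.
Apply x(0) = -10: A - 2 = -10 ⇒ A = -8.
So x(n) = - 8 \left(-3\right)^{n} - 2.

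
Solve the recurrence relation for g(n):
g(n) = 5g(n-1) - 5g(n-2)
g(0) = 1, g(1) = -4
Characteristic equation: x² - 5x + 5 = 0.
Discriminant Δ = (5)² + 4·(-5) = 5.
Roots r₁,₂ = (5 ± √5)/2, so r₁ = \frac{\sqrt{5}}{2} + \frac{5}{2}, r₂ = \frac{5}{2} - \frac{\sqrt{5}}{2}.
General solution: g(n) = A·r₁^n + B·r₂^n.
From the initial conditions, A + B = 1 and r₁A + r₂B = -4.
Since r₁ - r₂ = √5: A = (-4 - (1)r₂)/√5 = \frac{1}{2} - \frac{13 \sqrt{5}}{10}, and B = 1 - A = \frac{1}{2} + \frac{13 \sqrt{5}}{10}.
So g(n) = \left(\frac{1}{2} - \frac{13 \sqrt{5}}{10}\right)\left(\frac{\sqrt{5}}{2} + \frac{5}{2}\right)^n + \left(\frac{1}{2} + \frac{13 \sqrt{5}}{10}\right)\left(\frac{5}{2} - \frac{\sqrt{5}}{2}\right)^n.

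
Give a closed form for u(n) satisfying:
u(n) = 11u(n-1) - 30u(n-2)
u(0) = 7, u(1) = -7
Characteristic equation: x² - 11x + 30 = 0, which factors as (x - (6))(x - (5)) = 0.
Roots r₁ = 6, r₂ = 5 (distinct).
General solution: u(n) = A·(6)^n + B·(5)^n.
From u(0) = 7: A + B = 7.
From u(1) = -7: 6A + 5B = -7.
Solving: A = -42, B = 49.
So u(n) = 49 \cdot 5^{n} - 42 \cdot 6^{n}.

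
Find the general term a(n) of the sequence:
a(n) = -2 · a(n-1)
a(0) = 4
Pure geometric recurrence with ratio -2.
By induction a(n) = a(0) · (-2)^n = 4 \left(-2\right)^{n}.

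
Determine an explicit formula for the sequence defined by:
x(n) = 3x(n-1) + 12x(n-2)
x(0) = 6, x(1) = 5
Characteristic equation: x² - 3x - 12 = 0.
Discriminant Δ = (3)² + 4·(12) = 57.
Roots r₁,₂ = (3 ± √57)/2, so r₁ = \frac{3}{2} + \frac{\sqrt{57}}{2}, r₂ = \frac{3}{2} - \frac{\sqrt{57}}{2}.
General solution: x(n) = A·r₁^n + B·r₂^n.
From the initial conditions, A + B = 6 and r₁A + r₂B = 5.
Since r₁ - r₂ = √57: A = (5 - (6)r₂)/√57 = 3 - \frac{4 \sqrt{57}}{57}, and B = 6 - A = \frac{4 \sqrt{57}}{57} + 3.
So x(n) = \left(3 - \frac{4 \sqrt{57}}{57}\right)\left(\frac{3}{2} + \frac{\sqrt{57}}{2}\right)^n + \left(\frac{4 \sqrt{57}}{57} + 3\right)\left(\frac{3}{2} - \frac{\sqrt{57}}{2}\right)^n.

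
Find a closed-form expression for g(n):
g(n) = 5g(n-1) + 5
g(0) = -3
First-order linear non-homogeneous.
Homogeneous solution: g_h(n) = A·(5)^n.
Try constant particular solution g_p = K: K = 5K + 5 ⇒ K = - \frac{5}{4}.
General: g(n) = A·(5)^n - \frac{5}{4}.
Apply g(0) = -3: A - \frac{5}{4} = -3 ⇒ A = - \frac{7}{4}.
So g(n) = - \frac{7 \cdot 5^{n}}{4} - \frac{5}{4}.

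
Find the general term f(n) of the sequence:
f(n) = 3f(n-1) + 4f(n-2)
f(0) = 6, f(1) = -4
Characteristic equation: x² - 3x - 4 = 0, which factors as (x - (4))(x - (-1)) = 0.
Roots r₁ = 4, r₂ = -1 (distinct).
General solution: f(n) = A·(4)^n + B·(-1)^n.
From f(0) = 6: A + B = 6.
From f(1) = -4: 4A - B = -4.
Solving: A = \frac{2}{5}, B = \frac{28}{5}.
So f(n) = \frac{28 \left(-1\right)^{n}}{5} + \frac{2 \cdot 4^{n}}{5}.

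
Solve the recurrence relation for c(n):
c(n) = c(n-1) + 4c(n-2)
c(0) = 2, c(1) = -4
Characteristic equation: x² - x - 4 = 0.
Discriminant Δ = (1)² + 4·(4) = 17.
Roots r₁,₂ = (1 ± √17)/2, so r₁ = \frac{1}{2} + \frac{\sqrt{17}}{2}, r₂ = \frac{1}{2} - \frac{\sqrt{17}}{2}.
General solution: c(n) = A·r₁^n + B·r₂^n.
From the initial conditions, A + B = 2 and r₁A + r₂B = -4.
Since r₁ - r₂ = √17: A = (-4 - (2)r₂)/√17 = 1 - \frac{5 \sqrt{17}}{17}, and B = 2 - A = 1 + \frac{5 \sqrt{17}}{17}.
So c(n) = \left(1 - \frac{5 \sqrt{17}}{17}\right)\left(\frac{1}{2} + \frac{\sqrt{17}}{2}\right)^n + \left(1 + \frac{5 \sqrt{17}}{17}\right)\left(\frac{1}{2} - \frac{\sqrt{17}}{2}\right)^n.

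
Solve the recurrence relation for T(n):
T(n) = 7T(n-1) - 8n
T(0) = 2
First-order linear with linear forcing.
Homogeneous solution: T_h(n) = A·(7)^n.
Try particular T_p(n) = pn + q. Substituting:
  pn + q = 7(p(n-1) + q) - 8n.
Matching the n-coefficient: p = 7p - 8 ⇒ p = \frac{4}{3}.
Matching constants: q = -7p + 7q ⇒ q = \frac{14}{9}.
General: T(n) = A·(7)^n + \frac{4 n}{3} + \frac{14}{9}.
Apply T(0) = 2: A + \frac{14}{9} = 2 ⇒ A = \frac{4}{9}.
So T(n) = \frac{4 \cdot 7^{n}}{9} + \frac{4 n}{3} + \frac{14}{9}.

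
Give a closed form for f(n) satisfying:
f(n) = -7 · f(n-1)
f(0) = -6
Pure geometric recurrence with ratio -7.
By induction f(n) = f(0) · (-7)^n = - 6 \left(-7\right)^{n}.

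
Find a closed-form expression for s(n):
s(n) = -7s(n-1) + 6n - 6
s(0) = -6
First-order linear with linear forcing.
Homogeneous solution: s_h(n) = A·(-7)^n.
Try particular s_p(n) = pn + q. Substituting:
  pn + q = -7(p(n-1) + q) + 6n - 6.
Matching the n-coefficient: p = -7p + 6 ⇒ p = \frac{3}{4}.
Matching constants: q = 7p - 7q - 6 ⇒ q = - \frac{3}{32}.
General: s(n) = A·(-7)^n + \frac{3 n}{4} - \frac{3}{32}.
Apply s(0) = -6: A - \frac{3}{32} = -6 ⇒ A = - \frac{189}{32}.
So s(n) = - \frac{189 \left(-7\right)^{n}}{32} + \frac{3 n}{4} - \frac{3}{32}.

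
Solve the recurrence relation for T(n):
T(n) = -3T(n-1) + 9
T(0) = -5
First-order linear non-homogeneous.
Homogeneous solution: T_h(n) = A·(-3)^n.
Try constant particular solution T_p = K: K = -3K + 9 ⇒ K = \frac{9}{4}.
General: T(n) = A·(-3)^n + \frac{9}{4}.
Apply T(0) = -5: A + \frac{9}{4} = -5 ⇒ A = - \frac{29}{4}.
So T(n) = \frac{9}{4} - \frac{29 \left(-3\right)^{n}}{4}.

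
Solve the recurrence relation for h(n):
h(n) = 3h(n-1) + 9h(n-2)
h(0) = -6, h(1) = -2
Characteristic equation: x² - 3x - 9 = 0.
Discriminant Δ = (3)² + 4·(9) = 45.
Roots r₁,₂ = (3 ± √45)/2, so r₁ = \frac{3}{2} + \frac{3 \sqrt{5}}{2}, r₂ = \frac{3}{2} - \frac{3 \sqrt{5}}{2}.
General solution: h(n) = A·r₁^n + B·r₂^n.
From the initial conditions, A + B = -6 and r₁A + r₂B = -2.
Since r₁ - r₂ = √45: A = (-2 - (-6)r₂)/√45 = -3 + \frac{7 \sqrt{5}}{15}, and B = -6 - A = -3 - \frac{7 \sqrt{5}}{15}.
So h(n) = \left(-3 + \frac{7 \sqrt{5}}{15}\right)\left(\frac{3}{2} + \frac{3 \sqrt{5}}{2}\right)^n + \left(-3 - \frac{7 \sqrt{5}}{15}\right)\left(\frac{3}{2} - \frac{3 \sqrt{5}}{2}\right)^n.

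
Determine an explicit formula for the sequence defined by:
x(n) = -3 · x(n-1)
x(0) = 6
Pure geometric recurrence with ratio -3.
By induction x(n) = x(0) · (-3)^n = 6 \left(-3\right)^{n}.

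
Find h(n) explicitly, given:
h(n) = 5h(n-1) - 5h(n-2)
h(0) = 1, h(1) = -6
Characteristic equation: x² - 5x + 5 = 0.
Discriminant Δ = (5)² + 4·(-5) = 5.
Roots r₁,₂ = (5 ± √5)/2, so r₁ = \frac{\sqrt{5}}{2} + \frac{5}{2}, r₂ = \frac{5}{2} - \frac{\sqrt{5}}{2}.
General solution: h(n) = A·r₁^n + B·r₂^n.
From the initial conditions, A + B = 1 and r₁A + r₂B = -6.
Since r₁ - r₂ = √5: A = (-6 - (1)r₂)/√5 = \frac{1}{2} - \frac{17 \sqrt{5}}{10}, and B = 1 - A = \frac{1}{2} + \frac{17 \sqrt{5}}{10}.
So h(n) = \left(\frac{1}{2} - \frac{17 \sqrt{5}}{10}\right)\left(\frac{\sqrt{5}}{2} + \frac{5}{2}\right)^n + \left(\frac{1}{2} + \frac{17 \sqrt{5}}{10}\right)\left(\frac{5}{2} - \frac{\sqrt{5}}{2}\right)^n.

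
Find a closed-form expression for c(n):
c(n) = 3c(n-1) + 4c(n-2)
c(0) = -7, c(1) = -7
Characteristic equation: x² - 3x - 4 = 0, which factors as (x - (4))(x - (-1)) = 0.
Roots r₁ = 4, r₂ = -1 (distinct).
General solution: c(n) = A·(4)^n + B·(-1)^n.
From c(0) = -7: A + B = -7.
From c(1) = -7: 4A - B = -7.
Solving: A = - \frac{14}{5}, B = - \frac{21}{5}.
So c(n) = - \frac{21 \left(-1\right)^{n}}{5} - \frac{14 \cdot 4^{n}}{5}.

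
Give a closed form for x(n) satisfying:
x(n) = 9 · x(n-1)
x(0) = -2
Pure geometric recurrence with ratio 9.
By induction x(n) = x(0) · (9)^n = - 2 \cdot 9^{n}.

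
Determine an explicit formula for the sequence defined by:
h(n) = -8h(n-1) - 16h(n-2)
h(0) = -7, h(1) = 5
Characteristic equation: x² + 8x + 16 = 0, which is (x - (-4))².
Repeated root r = -4.
General solution: h(n) = (A + Bn)·(-4)^n.
From h(0) = -7: A = -7.
From h(1) = 5: (A + B)·(-4) = 5 ⇒ B = \frac{23}{4}.
So h(n) = \left(\frac{23 n}{4} - 7\right) \cdot (-4)^n.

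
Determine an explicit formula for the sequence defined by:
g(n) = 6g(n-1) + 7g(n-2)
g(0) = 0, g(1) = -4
Characteristic equation: x² - 6x - 7 = 0, which factors as (x - (7))(x - (-1)) = 0.
Roots r₁ = 7, r₂ = -1 (distinct).
General solution: g(n) = A·(7)^n + B·(-1)^n.
From g(0) = 0: A + B = 0.
From g(1) = -4: 7A - B = -4.
Solving: A = - \frac{1}{2}, B = \frac{1}{2}.
So g(n) = \frac{\left(-1\right)^{n}}{2} - \frac{7^{n}}{2}.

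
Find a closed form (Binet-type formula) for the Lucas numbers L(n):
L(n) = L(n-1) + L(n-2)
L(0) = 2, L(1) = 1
This is the Lucas sequence.
Characteristic equation: x² - x - 1 = 0; roots r₁ = \frac{1}{2} + \frac{\sqrt{5}}{2}, r₂ = \frac{1}{2} - \frac{\sqrt{5}}{2}.
General: L(n) = A·r₁^n + B·r₂^n. Solving with L(0)=2, L(1)=1 gives A = 1, B = 1.
So L(n) = 2^{- n} \left(\left(1 - \sqrt{5}\right)^{n} + \left(1 + \sqrt{5}\right)^{n}\right).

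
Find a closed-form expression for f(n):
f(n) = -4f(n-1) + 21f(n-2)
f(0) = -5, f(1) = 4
Characteristic equation: x² + 4x - 21 = 0, which factors as (x - (3))(x - (-7)) = 0.
Roots r₁ = 3, r₂ = -7 (distinct).
General solution: f(n) = A·(3)^n + B·(-7)^n.
From f(0) = -5: A + B = -5.
From f(1) = 4: 3A - 7B = 4.
Solving: A = - \frac{31}{10}, B = - \frac{19}{10}.
So f(n) = - \frac{19 \left(-7\right)^{n}}{10} - \frac{31 \cdot 3^{n}}{10}.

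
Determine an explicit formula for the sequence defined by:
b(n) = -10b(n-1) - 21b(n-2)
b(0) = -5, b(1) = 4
Characteristic equation: x² + 10x + 21 = 0, which factors as (x - (-7))(x - (-3)) = 0.
Roots r₁ = -7, r₂ = -3 (distinct).
General solution: b(n) = A·(-7)^n + B·(-3)^n.
From b(0) = -5: A + B = -5.
From b(1) = 4: -7A - 3B = 4.
Solving: A = \frac{11}{4}, B = - \frac{31}{4}.
So b(n) = - \frac{31 \left(-3\right)^{n}}{4} + \frac{11 \left(-7\right)^{n}}{4}.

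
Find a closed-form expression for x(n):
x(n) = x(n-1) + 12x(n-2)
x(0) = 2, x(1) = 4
Characteristic equation: x² - x - 12 = 0, which factors as (x - (-3))(x - (4)) = 0.
Roots r₁ = -3, r₂ = 4 (distinct).
General solution: x(n) = A·(-3)^n + B·(4)^n.
From x(0) = 2: A + B = 2.
From x(1) = 4: -3A + 4B = 4.
Solving: A = \frac{4}{7}, B = \frac{10}{7}.
So x(n) = \frac{4 \left(-3\right)^{n}}{7} + \frac{10 \cdot 4^{n}}{7}.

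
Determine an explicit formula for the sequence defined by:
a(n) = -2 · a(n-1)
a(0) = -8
Pure geometric recurrence with ratio -2.
By induction a(n) = a(0) · (-2)^n = - 8 \left(-2\right)^{n}.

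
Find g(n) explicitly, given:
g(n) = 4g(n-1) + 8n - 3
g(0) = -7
First-order linear with linear forcing.
Homogeneous solution: g_h(n) = A·(4)^n.
Try particular g_p(n) = pn + q. Substituting:
  pn + q = 4(p(n-1) + q) + 8n - 3.
Matching the n-coefficient: p = 4p + 8 ⇒ p = - \frac{8}{3}.
Matching constants: q = -4p + 4q - 3 ⇒ q = - \frac{23}{9}.
General: g(n) = A·(4)^n - \frac{8 n}{3} - \frac{23}{9}.
Apply g(0) = -7: A - \frac{23}{9} = -7 ⇒ A = - \frac{40}{9}.
So g(n) = - \frac{40 \cdot 4^{n}}{9} - \frac{8 n}{3} - \frac{23}{9}.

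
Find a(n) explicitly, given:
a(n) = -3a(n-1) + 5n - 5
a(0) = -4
First-order linear with linear forcing.
Homogeneous solution: a_h(n) = A·(-3)^n.
Try particular a_p(n) = pn + q. Substituting:
  pn + q = -3(p(n-1) + q) + 5n - 5.
Matching the n-coefficient: p = -3p + 5 ⇒ p = \frac{5}{4}.
Matching constants: q = 3p - 3q - 5 ⇒ q = - \frac{5}{16}.
General: a(n) = A·(-3)^n + \frac{5 n}{4} - \frac{5}{16}.
Apply a(0) = -4: A - \frac{5}{16} = -4 ⇒ A = - \frac{59}{16}.
So a(n) = - \frac{59 \left(-3\right)^{n}}{16} + \frac{5 n}{4} - \frac{5}{16}.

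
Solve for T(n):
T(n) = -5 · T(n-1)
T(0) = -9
Pure geometric recurrence with ratio -5.
By induction T(n) = T(0) · (-5)^n = - 9 \left(-5\right)^{n}.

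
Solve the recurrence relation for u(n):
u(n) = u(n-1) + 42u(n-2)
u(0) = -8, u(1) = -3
Characteristic equation: x² - x - 42 = 0, which factors as (x - (-6))(x - (7)) = 0.
Roots r₁ = -6, r₂ = 7 (distinct).
General solution: u(n) = A·(-6)^n + B·(7)^n.
From u(0) = -8: A + B = -8.
From u(1) = -3: -6A + 7B = -3.
Solving: A = - \frac{53}{13}, B = - \frac{51}{13}.
So u(n) = - \frac{53 \left(-6\right)^{n}}{13} - \frac{51 \cdot 7^{n}}{13}.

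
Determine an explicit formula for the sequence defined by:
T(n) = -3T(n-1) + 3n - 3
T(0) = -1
First-order linear with linear forcing.
Homogeneous solution: T_h(n) = A·(-3)^n.
Try particular T_p(n) = pn + q. Substituting:
  pn + q = -3(p(n-1) + q) + 3n - 3.
Matching the n-coefficient: p = -3p + 3 ⇒ p = \frac{3}{4}.
Matching constants: q = 3p - 3q - 3 ⇒ q = - \frac{3}{16}.
General: T(n) = A·(-3)^n + \frac{3 n}{4} - \frac{3}{16}.
Apply T(0) = -1: A - \frac{3}{16} = -1 ⇒ A = - \frac{13}{16}.
So T(n) = - \frac{13 \left(-3\right)^{n}}{16} + \frac{3 n}{4} - \frac{3}{16}.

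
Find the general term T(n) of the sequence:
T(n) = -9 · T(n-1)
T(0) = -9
Pure geometric recurrence with ratio -9.
By induction T(n) = T(0) · (-9)^n = - 9 \left(-9\right)^{n}.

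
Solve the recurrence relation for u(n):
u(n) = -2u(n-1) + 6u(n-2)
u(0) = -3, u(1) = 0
Characteristic equation: x² + 2x - 6 = 0.
Discriminant Δ = (-2)² + 4·(6) = 28.
Roots r₁,₂ = (-2 ± √28)/2, so r₁ = -1 + \sqrt{7}, r₂ = - \sqrt{7} - 1.
General solution: u(n) = A·r₁^n + B·r₂^n.
From the initial conditions, A + B = -3 and r₁A + r₂B = 0.
Since r₁ - r₂ = √28: A = (0 - (-3)r₂)/√28 = - \frac{3}{2} - \frac{3 \sqrt{7}}{14}, and B = -3 - A = - \frac{3}{2} + \frac{3 \sqrt{7}}{14}.
So u(n) = \left(- \frac{3}{2} - \frac{3 \sqrt{7}}{14}\right)\left(-1 + \sqrt{7}\right)^n + \left(- \frac{3}{2} + \frac{3 \sqrt{7}}{14}\right)\left(- \sqrt{7} - 1\right)^n.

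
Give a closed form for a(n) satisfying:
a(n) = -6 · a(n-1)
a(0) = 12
Pure geometric recurrence with ratio -6.
By induction a(n) = a(0) · (-6)^n = 12 \left(-6\right)^{n}.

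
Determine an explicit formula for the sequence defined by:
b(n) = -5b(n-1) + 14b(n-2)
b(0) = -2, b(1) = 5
Characteristic equation: x² + 5x - 14 = 0, which factors as (x - (2))(x - (-7)) = 0.
Roots r₁ = 2, r₂ = -7 (distinct).
General solution: b(n) = A·(2)^n + B·(-7)^n.
From b(0) = -2: A + B = -2.
From b(1) = 5: 2A - 7B = 5.
Solving: A = -1, B = -1.
So b(n) = - \left(-7\right)^{n} - 2^{n}.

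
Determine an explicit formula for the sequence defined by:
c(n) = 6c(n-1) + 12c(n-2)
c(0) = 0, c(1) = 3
Characteristic equation: x² - 6x - 12 = 0.
Discriminant Δ = (6)² + 4·(12) = 84.
Roots r₁,₂ = (6 ± √84)/2, so r₁ = 3 + \sqrt{21}, r₂ = 3 - \sqrt{21}.
General solution: c(n) = A·r₁^n + B·r₂^n.
From the initial conditions, A + B = 0 and r₁A + r₂B = 3.
Since r₁ - r₂ = √84: A = (3 - (0)r₂)/√84 = \frac{\sqrt{21}}{14}, and B = 0 - A = - \frac{\sqrt{21}}{14}.
So c(n) = \left(\frac{\sqrt{21}}{14}\right)\left(3 + \sqrt{21}\right)^n + \left(- \frac{\sqrt{21}}{14}\right)\left(3 - \sqrt{21}\right)^n.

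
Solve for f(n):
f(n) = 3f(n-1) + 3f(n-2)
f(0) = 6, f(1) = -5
Characteristic equation: x² - 3x - 3 = 0.
Discriminant Δ = (3)² + 4·(3) = 21.
Roots r₁,₂ = (3 ± √21)/2, so r₁ = \frac{3}{2} + \frac{\sqrt{21}}{2}, r₂ = \frac{3}{2} - \frac{\sqrt{21}}{2}.
General solution: f(n) = A·r₁^n + B·r₂^n.
From the initial conditions, A + B = 6 and r₁A + r₂B = -5.
Since r₁ - r₂ = √21: A = (-5 - (6)r₂)/√21 = 3 - \frac{2 \sqrt{21}}{3}, and B = 6 - A = 3 + \frac{2 \sqrt{21}}{3}.
So f(n) = \left(3 - \frac{2 \sqrt{21}}{3}\right)\left(\frac{3}{2} + \frac{\sqrt{21}}{2}\right)^n + \left(3 + \frac{2 \sqrt{21}}{3}\right)\left(\frac{3}{2} - \frac{\sqrt{21}}{2}\right)^n.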